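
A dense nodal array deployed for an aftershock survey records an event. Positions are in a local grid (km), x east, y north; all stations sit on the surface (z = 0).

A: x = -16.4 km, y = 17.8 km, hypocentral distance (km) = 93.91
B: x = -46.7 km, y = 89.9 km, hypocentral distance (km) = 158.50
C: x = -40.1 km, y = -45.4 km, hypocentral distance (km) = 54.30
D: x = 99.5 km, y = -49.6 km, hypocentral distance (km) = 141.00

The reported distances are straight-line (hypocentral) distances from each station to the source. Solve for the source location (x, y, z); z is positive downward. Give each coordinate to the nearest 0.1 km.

Each station gives a sphere (x−x_i)² + (y−y_i)² + z² = d_i² (stations at z=0).
Subtracting the A sphere from B and C: z² cancels, leaving linear equations in x and y:
-60.6 x + 144.2 y = -6626.06
-47.4 x − 126.4 y = 8953.97
Solving: x ≈ -31.296, y ≈ -59.102 km (keep extra digits for the depth step; rounded: -31.3, -59.1).
Then from the A sphere: z² = 93.91² − (x + 16.4)² − (y − 17.8)² with x = -31.296, y = -59.102, so z ≈ 51.800 ≈ 51.8 km.
Check against D (with the unrounded solution): distance 141.00 ≈ 141.00 km. ✓

(-31.3, -59.1, 51.8)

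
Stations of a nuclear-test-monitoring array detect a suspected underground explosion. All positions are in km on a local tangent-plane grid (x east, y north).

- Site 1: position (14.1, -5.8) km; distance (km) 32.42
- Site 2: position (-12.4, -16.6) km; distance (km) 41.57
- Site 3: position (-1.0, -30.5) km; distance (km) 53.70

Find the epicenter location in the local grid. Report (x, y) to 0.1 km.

Circle about each station: (x − 14.1)² + (y + 5.8)² = 32.42²; (x + 12.4)² + (y + 16.6)² = 41.57²; (x + 1.0)² + (y + 30.5)² = 53.70².
Subtracting pairs of circle equations eliminates x²+y² and gives linear equations (the radical axes):
-53.0 x − 21.6 y = -480.14
-30.2 x − 49.4 y = -1133.83
Solving the 2×2 system: x ≈ -0.4, y ≈ 23.2 km.
Check against Site 1 (with the unrounded x, y): √((x − 14.1)²+(y + 5.8)²) = 32.41 ≈ 32.42 km. ✓

-0.4 km east, 23.2 km north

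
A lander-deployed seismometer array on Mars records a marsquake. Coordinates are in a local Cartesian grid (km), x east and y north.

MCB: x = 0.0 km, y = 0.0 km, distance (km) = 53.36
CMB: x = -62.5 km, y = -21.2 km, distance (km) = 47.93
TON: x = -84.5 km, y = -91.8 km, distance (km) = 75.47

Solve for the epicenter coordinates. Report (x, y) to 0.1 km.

Circle about each station: x² + y² = 53.36²; (x + 62.5)² + (y + 21.2)² = 47.93²; (x + 84.5)² + (y + 91.8)² = 75.47².
Subtracting the MCB equation from the CMB and TON equations removes the quadratic terms:
-125.0 x − 42.4 y = 4905.69
-169.0 x − 183.6 y = 12719.06
Solving the 2×2 system: x ≈ -22.9, y ≈ -48.2 km.

(-22.9, -48.2)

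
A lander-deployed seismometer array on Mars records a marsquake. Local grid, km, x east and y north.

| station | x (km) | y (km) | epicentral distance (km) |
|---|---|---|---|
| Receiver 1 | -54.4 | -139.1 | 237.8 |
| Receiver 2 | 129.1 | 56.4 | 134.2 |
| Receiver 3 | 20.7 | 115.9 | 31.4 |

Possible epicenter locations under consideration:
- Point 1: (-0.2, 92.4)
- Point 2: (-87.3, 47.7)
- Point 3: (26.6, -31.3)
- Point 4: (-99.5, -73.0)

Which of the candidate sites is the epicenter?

Point 1

For each candidate, compare |candidate − station| to the reported distance:
Point 1: residuals Receiver 1 0.0, Receiver 2 0.0, Receiver 3 0.0 → max 0.0 km
Point 2: residuals Receiver 1 48.1, Receiver 2 82.4, Receiver 3 96.3 → max 96.3 km
Point 3: residuals Receiver 1 103.0, Receiver 2 0.7, Receiver 3 115.9 → max 115.9 km
Point 4: residuals Receiver 1 157.8, Receiver 2 128.5, Receiver 3 192.5 → max 192.5 km
Only Point 1 has all residuals ≈ 0.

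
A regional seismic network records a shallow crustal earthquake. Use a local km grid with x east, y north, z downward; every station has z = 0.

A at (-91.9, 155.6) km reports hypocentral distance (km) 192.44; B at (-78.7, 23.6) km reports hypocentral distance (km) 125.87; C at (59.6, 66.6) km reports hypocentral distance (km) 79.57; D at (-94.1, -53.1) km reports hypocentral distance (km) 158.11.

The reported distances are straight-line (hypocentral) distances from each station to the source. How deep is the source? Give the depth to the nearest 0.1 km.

Each station gives a sphere (x−x_i)² + (y−y_i)² + z² = d_i² (stations at z=0).
Subtracting the A sphere from B and C: z² cancels, leaving linear equations in x and y:
26.4 x − 264.0 y = -4716.42
303.0 x − 178.0 y = 6032.52
Solving: x ≈ 32.302, y ≈ 21.095 km (keep extra digits for the depth step; rounded: 32.3, 21.1).
Then from the A sphere: z² = 192.44² − (x + 91.9)² − (y − 155.6)² with x = 32.302, y = 21.095, so z ≈ 59.291 ≈ 59.3 km.

z ≈ 59.3 km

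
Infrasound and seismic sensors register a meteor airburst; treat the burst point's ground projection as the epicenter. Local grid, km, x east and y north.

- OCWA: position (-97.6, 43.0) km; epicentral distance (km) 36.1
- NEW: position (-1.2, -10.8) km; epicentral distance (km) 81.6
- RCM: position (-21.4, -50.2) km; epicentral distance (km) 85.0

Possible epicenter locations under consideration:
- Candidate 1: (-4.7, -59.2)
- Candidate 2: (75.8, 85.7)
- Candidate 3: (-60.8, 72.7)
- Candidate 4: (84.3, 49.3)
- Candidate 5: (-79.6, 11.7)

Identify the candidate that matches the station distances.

Candidate 5

For each candidate, compare |candidate − station| to the reported distance:
Candidate 1: residuals OCWA 102.0, NEW 33.1, RCM 66.0 → max 102.0 km
Candidate 2: residuals OCWA 142.5, NEW 41.9, RCM 82.1 → max 142.5 km
Candidate 3: residuals OCWA 11.2, NEW 21.0, RCM 44.1 → max 44.1 km
Candidate 4: residuals OCWA 145.9, NEW 22.9, RCM 60.2 → max 145.9 km
Candidate 5: residuals OCWA 0.0, NEW 0.0, RCM 0.0 → max 0.0 km
Only Candidate 5 has all residuals ≈ 0.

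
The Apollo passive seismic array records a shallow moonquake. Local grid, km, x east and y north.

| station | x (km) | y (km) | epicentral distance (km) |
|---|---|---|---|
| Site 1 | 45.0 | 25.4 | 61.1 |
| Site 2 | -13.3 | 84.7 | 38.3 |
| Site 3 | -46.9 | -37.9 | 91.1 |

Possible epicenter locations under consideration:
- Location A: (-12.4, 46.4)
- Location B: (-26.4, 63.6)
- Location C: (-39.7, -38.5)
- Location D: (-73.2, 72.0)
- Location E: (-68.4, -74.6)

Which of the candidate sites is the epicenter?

Location A

For each candidate, compare |candidate − station| to the reported distance:
Location A: residuals Site 1 0.0, Site 2 0.0, Site 3 0.0 → max 0.0 km
Location B: residuals Site 1 19.9, Site 2 13.5, Site 3 12.4 → max 19.9 km
Location C: residuals Site 1 45.0, Site 2 87.7, Site 3 83.9 → max 87.7 km
Location D: residuals Site 1 66.0, Site 2 22.9, Site 3 21.9 → max 66.0 km
Location E: residuals Site 1 90.1, Site 2 130.3, Site 3 48.6 → max 130.3 km
Only Location A has all residuals ≈ 0.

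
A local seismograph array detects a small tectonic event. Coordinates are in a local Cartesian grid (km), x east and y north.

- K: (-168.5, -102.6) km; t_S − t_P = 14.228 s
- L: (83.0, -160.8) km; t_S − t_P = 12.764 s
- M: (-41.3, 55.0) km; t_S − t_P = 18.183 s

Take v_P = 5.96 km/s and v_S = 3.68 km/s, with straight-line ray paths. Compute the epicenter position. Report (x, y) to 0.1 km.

-32.7 km east, -119.7 km north

Distance from S−P lag: d = Δt · v_P v_S / (v_P − v_S) = Δt · (5.96·3.68)/(5.96−3.68) ≈ 9.6196·Δt.
So d_K = 136.87, d_L = 122.79, d_M = 174.91 km.
Circle about each station: (x + 168.5)² + (y + 102.6)² = 136.87²; (x − 83.0)² + (y + 160.8)² = 122.79²; (x + 41.3)² + (y − 55.0)² = 174.91².
Subtracting the K equation from the L and M equations removes the quadratic terms:
503.0 x − 116.4 y = -2517.36
254.4 x + 315.2 y = -46048.43
Solving the 2×2 system: x ≈ -32.7, y ≈ -119.7 km.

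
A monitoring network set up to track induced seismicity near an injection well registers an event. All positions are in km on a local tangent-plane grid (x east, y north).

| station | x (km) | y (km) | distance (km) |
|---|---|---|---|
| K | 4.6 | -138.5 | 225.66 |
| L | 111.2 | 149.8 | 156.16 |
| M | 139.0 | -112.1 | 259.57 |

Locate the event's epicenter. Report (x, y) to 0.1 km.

(-30.6, 84.4)

Circle about each station: (x − 4.6)² + (y + 138.5)² = 225.66²; (x − 111.2)² + (y − 149.8)² = 156.16²; (x − 139.0)² + (y + 112.1)² = 259.57².
Subtracting pairs of circle equations eliminates x²+y² and gives linear equations (the radical axes):
213.2 x + 576.6 y = 42138.56
268.8 x + 52.8 y = -3770.15
Solving the 2×2 system: x ≈ -30.6, y ≈ 84.4 km.
Check against K (with the unrounded x, y): √((x − 4.6)²+(y + 138.5)²) = 225.66 ≈ 225.66 km. ✓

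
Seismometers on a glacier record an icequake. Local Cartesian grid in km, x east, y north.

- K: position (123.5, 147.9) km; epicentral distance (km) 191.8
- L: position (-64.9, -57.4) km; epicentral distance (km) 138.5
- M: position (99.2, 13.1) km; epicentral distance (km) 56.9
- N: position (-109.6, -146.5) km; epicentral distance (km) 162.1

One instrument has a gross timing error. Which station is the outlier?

Solve using three stations at a time. Using K, L, M (subtract circle equations pairwise → linear system) gives (x, y) ≈ (72.1, -36.9).
Distances from that point to each station vs reported:
  K: calculated 191.8 vs reported 191.8 → residual 0.0 km
  L: calculated 138.5 vs reported 138.5 → residual 0.0 km
  M: calculated 56.9 vs reported 56.9 → residual 0.0 km
  N: calculated 212.2 vs reported 162.1 → residual 50.1 km
K, L, M are mutually consistent (residuals ≈ 0); N is off by 50.1 km.

N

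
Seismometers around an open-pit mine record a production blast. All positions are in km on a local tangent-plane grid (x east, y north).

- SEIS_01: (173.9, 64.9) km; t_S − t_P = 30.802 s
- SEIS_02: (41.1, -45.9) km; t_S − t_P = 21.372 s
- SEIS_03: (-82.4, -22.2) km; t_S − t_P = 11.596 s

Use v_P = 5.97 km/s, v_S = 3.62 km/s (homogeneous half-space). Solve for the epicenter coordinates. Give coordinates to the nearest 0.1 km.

-108.9 km east, 81.1 km north

Distance from S−P lag: d = Δt · v_P v_S / (v_P − v_S) = Δt · (5.97·3.62)/(5.97−3.62) ≈ 9.1963·Δt.
So d_SEIS_01 = 283.27, d_SEIS_02 = 196.54, d_SEIS_03 = 106.64 km.
Circle about each station: (x − 173.9)² + (y − 64.9)² = 283.27²; (x − 41.1)² + (y + 45.9)² = 196.54²; (x + 82.4)² + (y + 22.2)² = 106.64².
Subtracting the SEIS_01 equation from the SEIS_02 and SEIS_03 equations removes the quadratic terms:
-265.6 x − 221.6 y = 10956.72
-512.6 x − 174.2 y = 41699.18
Solving the 2×2 system: x ≈ -108.9, y ≈ 81.1 km.
Check against SEIS_01 (with the unrounded x, y): √((x − 173.9)²+(y − 64.9)²) = 283.27 ≈ 283.27 km. ✓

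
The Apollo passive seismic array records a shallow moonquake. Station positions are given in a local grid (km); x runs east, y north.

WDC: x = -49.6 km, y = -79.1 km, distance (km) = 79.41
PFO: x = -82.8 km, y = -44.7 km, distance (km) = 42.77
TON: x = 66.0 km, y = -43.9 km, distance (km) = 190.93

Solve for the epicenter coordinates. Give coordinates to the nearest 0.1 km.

x ≈ -124.7 km, y ≈ -53.3 km

Circle about each station: (x + 49.6)² + (y + 79.1)² = 79.41²; (x + 82.8)² + (y + 44.7)² = 42.77²; (x − 66.0)² + (y + 43.9)² = 190.93².
Subtracting the WDC equation from the PFO and TON equations removes the quadratic terms:
-66.4 x + 68.8 y = 4613.64
231.2 x + 70.4 y = -32582.08
Solving the 2×2 system: x ≈ -124.7, y ≈ -53.3 km.
Check against WDC (with the unrounded x, y): √((x + 49.6)²+(y + 79.1)²) = 79.41 ≈ 79.41 km. ✓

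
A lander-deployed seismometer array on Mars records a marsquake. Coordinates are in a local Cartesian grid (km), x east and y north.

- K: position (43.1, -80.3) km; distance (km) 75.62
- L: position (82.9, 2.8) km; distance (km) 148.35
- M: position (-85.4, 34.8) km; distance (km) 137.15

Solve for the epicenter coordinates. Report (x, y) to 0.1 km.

x ≈ -31.7 km, y ≈ -91.4 km

Circle about each station: (x − 43.1)² + (y + 80.3)² = 75.62²; (x − 82.9)² + (y − 2.8)² = 148.35²; (x + 85.4)² + (y − 34.8)² = 137.15².
Subtracting the K equation from the L and M equations removes the quadratic terms:
79.6 x + 166.2 y = -17714.79
-257.0 x + 230.2 y = -12893.24
Solving the 2×2 system: x ≈ -31.7, y ≈ -91.4 km.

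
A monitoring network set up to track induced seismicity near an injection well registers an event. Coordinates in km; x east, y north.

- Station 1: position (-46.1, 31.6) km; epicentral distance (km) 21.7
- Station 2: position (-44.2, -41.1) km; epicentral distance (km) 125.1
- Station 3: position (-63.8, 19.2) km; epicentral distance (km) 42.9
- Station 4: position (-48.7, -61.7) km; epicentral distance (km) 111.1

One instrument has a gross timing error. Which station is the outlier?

Station 2

Solve using three stations at a time. Using Station 1, Station 3, Station 4 (subtract circle equations pairwise → linear system) gives (x, y) ≈ (-32.2, 48.2).
Distances from that point to each station vs reported:
  Station 1: calculated 21.6 vs reported 21.7 → residual 0.1 km
  Station 2: calculated 90.1 vs reported 125.1 → residual 35.0 km
  Station 3: calculated 42.9 vs reported 42.9 → residual 0.0 km
  Station 4: calculated 111.1 vs reported 111.1 → residual 0.0 km
Station 1, Station 3, Station 4 are mutually consistent (residuals ≈ 0); Station 2 is off by 35.0 km.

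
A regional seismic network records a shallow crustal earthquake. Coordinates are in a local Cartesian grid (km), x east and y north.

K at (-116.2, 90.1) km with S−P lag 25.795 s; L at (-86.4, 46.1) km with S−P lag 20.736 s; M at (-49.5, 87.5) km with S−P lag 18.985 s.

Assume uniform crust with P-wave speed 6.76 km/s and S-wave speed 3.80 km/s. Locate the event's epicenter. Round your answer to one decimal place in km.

85.6 km east, -6.8 km north

Distance from S−P lag: d = Δt · v_P v_S / (v_P − v_S) = Δt · (6.76·3.80)/(6.76−3.80) ≈ 8.6784·Δt.
So d_K = 223.86, d_L = 179.95, d_M = 164.76 km.
Circle about each station: (x + 116.2)² + (y − 90.1)² = 223.86²; (x + 86.4)² + (y − 46.1)² = 179.95²; (x + 49.5)² + (y − 87.5)² = 164.76².
Subtracting the K equation from the L and M equations removes the quadratic terms:
59.6 x − 88.0 y = 5701.02
133.4 x − 5.2 y = 11453.49
Solving the 2×2 system: x ≈ 85.6, y ≈ -6.8 km.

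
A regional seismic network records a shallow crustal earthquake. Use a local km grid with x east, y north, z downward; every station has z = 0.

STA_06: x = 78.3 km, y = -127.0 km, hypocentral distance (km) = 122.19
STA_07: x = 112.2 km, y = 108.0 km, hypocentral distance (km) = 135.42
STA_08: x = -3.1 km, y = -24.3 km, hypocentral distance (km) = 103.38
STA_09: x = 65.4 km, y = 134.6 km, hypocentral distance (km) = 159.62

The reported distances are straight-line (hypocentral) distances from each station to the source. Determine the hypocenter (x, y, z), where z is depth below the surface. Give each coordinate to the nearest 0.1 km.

(87.3, -15.6, 49.4)

Each station gives a sphere (x−x_i)² + (y−y_i)² + z² = d_i² (stations at z=0).
Subtracting the STA_06 sphere from STA_07 and STA_08: z² cancels, leaving linear equations in x and y:
67.8 x + 470.0 y = -1415.23
-162.8 x + 205.4 y = -17416.82
Solving: x ≈ 87.296, y ≈ -15.604 km (keep extra digits for the depth step; rounded: 87.3, -15.6).
Then from the STA_06 sphere: z² = 122.19² − (x − 78.3)² − (y + 127.0)² with x = 87.296, y = -15.604, so z ≈ 49.400 ≈ 49.4 km.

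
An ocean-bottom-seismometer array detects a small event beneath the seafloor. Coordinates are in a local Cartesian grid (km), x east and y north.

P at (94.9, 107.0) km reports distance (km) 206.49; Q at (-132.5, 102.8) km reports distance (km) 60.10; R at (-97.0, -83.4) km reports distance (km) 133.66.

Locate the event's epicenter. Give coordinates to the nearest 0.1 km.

Circle about each station: (x − 94.9)² + (y − 107.0)² = 206.49²; (x + 132.5)² + (y − 102.8)² = 60.10²; (x + 97.0)² + (y + 83.4)² = 133.66².
Subtracting the P equation from the Q and R equations removes the quadratic terms:
-454.8 x − 8.4 y = 46695.19
-383.8 x − 380.8 y = 20682.67
Solving the 2×2 system: x ≈ -103.6, y ≈ 50.1 km.

-103.6 km east, 50.1 km north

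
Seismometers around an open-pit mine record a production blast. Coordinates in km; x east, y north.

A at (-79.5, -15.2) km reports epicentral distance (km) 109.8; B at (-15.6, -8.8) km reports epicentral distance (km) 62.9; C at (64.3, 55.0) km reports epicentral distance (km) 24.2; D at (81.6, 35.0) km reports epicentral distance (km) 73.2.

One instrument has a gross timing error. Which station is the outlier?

Solve using three stations at a time. Using A, B, D (subtract circle equations pairwise → linear system) gives (x, y) ≈ (9.7, 48.7).
Distances from that point to each station vs reported:
  A: calculated 109.8 vs reported 109.8 → residual 0.0 km
  B: calculated 62.8 vs reported 62.9 → residual 0.1 km
  C: calculated 54.9 vs reported 24.2 → residual 30.7 km
  D: calculated 73.1 vs reported 73.2 → residual 0.1 km
A, B, D are mutually consistent (residuals ≈ 0); C is off by 30.7 km.

C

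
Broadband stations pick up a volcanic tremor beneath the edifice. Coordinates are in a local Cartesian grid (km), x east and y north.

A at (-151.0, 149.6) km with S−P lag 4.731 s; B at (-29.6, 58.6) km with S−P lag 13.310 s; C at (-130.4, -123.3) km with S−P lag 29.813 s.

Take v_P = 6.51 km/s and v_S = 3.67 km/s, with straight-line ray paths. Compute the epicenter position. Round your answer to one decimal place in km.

-118.1 km east, 127.2 km north

Distance from S−P lag: d = Δt · v_P v_S / (v_P − v_S) = Δt · (6.51·3.67)/(6.51−3.67) ≈ 8.4126·Δt.
So d_A = 39.80, d_B = 111.97, d_C = 250.80 km.
Circle about each station: (x + 151.0)² + (y − 149.6)² = 39.80²; (x + 29.6)² + (y − 58.6)² = 111.97²; (x + 130.4)² + (y + 123.3)² = 250.80².
Subtracting the A equation from the B and C equations removes the quadratic terms:
242.8 x − 182.0 y = -51824.28
41.2 x − 545.8 y = -74290.71
Solving the 2×2 system: x ≈ -118.1, y ≈ 127.2 km.
Check against A (with the unrounded x, y): √((x + 151.0)²+(y − 149.6)²) = 39.80 ≈ 39.80 km. ✓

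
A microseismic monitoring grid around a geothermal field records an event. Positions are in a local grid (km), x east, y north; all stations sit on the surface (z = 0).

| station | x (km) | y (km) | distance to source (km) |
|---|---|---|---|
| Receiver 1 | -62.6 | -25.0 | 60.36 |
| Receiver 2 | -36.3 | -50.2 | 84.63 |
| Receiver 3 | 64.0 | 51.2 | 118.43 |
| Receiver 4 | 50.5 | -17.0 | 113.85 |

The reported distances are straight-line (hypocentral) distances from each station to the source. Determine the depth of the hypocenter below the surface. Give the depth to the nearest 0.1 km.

z ≈ 20.1 km

Each station gives a sphere (x−x_i)² + (y−y_i)² + z² = d_i² (stations at z=0).
Subtracting the Receiver 1 sphere from Receiver 2 and Receiver 3: z² cancels, leaving linear equations in x and y:
52.6 x − 50.4 y = -4224.94
253.2 x + 152.4 y = -8208.66
Solving: x ≈ -50.901, y ≈ 30.705 km (keep extra digits for the depth step; rounded: -50.9, 30.7).
Then from the Receiver 1 sphere: z² = 60.36² − (x + 62.6)² − (y + 25.0)² with x = -50.901, y = 30.705, so z ≈ 20.085 ≈ 20.1 km.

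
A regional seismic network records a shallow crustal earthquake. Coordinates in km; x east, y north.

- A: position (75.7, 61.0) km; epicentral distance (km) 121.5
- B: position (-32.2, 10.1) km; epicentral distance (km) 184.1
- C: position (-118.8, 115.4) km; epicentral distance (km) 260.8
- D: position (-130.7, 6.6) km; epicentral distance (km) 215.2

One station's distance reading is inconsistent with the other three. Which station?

Solve using three stations at a time. Using A, C, D (subtract circle equations pairwise → linear system) gives (x, y) ≈ (73.8, -60.5).
Distances from that point to each station vs reported:
  A: calculated 121.5 vs reported 121.5 → residual 0.0 km
  B: calculated 127.3 vs reported 184.1 → residual 56.8 km
  C: calculated 260.8 vs reported 260.8 → residual 0.0 km
  D: calculated 215.2 vs reported 215.2 → residual 0.0 km
A, C, D are mutually consistent (residuals ≈ 0); B is off by 56.8 km.

B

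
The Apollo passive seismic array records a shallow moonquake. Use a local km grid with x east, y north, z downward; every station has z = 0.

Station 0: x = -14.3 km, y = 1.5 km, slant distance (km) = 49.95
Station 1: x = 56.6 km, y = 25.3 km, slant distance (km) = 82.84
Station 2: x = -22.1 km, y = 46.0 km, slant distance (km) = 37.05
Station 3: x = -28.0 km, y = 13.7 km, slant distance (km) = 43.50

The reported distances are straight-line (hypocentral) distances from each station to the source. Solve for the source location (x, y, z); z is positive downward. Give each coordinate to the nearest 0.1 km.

x ≈ -17.4 km, y ≈ 36.5 km, depth ≈ 35.5 km

Each station gives a sphere (x−x_i)² + (y−y_i)² + z² = d_i² (stations at z=0).
Subtracting the Station 0 sphere from Station 1 and Station 2: z² cancels, leaving linear equations in x and y:
141.8 x + 47.6 y = -730.55
-15.6 x + 89.0 y = 3519.97
Solving: x ≈ -17.404, y ≈ 36.500 km (keep extra digits for the depth step; rounded: -17.4, 36.5).
Then from the Station 0 sphere: z² = 49.95² − (x + 14.3)² − (y − 1.5)² with x = -17.404, y = 36.500, so z ≈ 35.502 ≈ 35.5 km.
Check against Station 3 (with the unrounded solution): distance 43.50 ≈ 43.50 km. ✓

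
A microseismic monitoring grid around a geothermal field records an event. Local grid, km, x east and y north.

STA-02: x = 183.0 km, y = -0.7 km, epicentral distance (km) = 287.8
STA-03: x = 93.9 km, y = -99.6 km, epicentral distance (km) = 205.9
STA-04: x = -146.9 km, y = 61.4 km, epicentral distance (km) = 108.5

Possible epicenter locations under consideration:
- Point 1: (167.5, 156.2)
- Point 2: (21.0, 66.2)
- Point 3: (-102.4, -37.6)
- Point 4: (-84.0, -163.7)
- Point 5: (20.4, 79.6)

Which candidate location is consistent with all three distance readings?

Point 3

For each candidate, compare |candidate − station| to the reported distance:
Point 1: residuals STA-02 130.1, STA-03 60.3, STA-04 219.9 → max 219.9 km
Point 2: residuals STA-02 112.5, STA-03 24.8, STA-04 59.5 → max 112.5 km
Point 3: residuals STA-02 0.0, STA-03 0.0, STA-04 0.0 → max 0.0 km
Point 4: residuals STA-02 25.0, STA-03 16.8, STA-04 125.2 → max 125.2 km
Point 5: residuals STA-02 106.5, STA-03 12.2, STA-04 59.8 → max 106.5 km
Only Point 3 has all residuals ≈ 0.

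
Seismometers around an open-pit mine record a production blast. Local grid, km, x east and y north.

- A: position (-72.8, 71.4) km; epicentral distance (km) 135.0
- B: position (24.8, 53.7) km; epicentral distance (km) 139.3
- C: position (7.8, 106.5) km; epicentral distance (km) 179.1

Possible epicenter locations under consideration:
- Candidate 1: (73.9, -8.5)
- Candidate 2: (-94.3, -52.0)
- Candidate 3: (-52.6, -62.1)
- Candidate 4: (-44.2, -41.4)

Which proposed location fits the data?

For each candidate, compare |candidate − station| to the reported distance:
Candidate 1: residuals A 32.0, B 60.1, C 46.5 → max 60.1 km
Candidate 2: residuals A 9.7, B 19.9, C 9.4 → max 19.9 km
Candidate 3: residuals A 0.0, B 0.0, C 0.0 → max 0.0 km
Candidate 4: residuals A 18.6, B 21.8, C 22.3 → max 22.3 km
Only Candidate 3 has all residuals ≈ 0.

Candidate 3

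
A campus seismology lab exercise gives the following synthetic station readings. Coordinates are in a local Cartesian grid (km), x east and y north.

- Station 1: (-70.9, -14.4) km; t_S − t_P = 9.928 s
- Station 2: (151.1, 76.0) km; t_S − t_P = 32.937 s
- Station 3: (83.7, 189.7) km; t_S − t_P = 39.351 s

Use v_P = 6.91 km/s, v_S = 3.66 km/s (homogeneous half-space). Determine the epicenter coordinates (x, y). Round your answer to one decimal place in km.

Distance from S−P lag: d = Δt · v_P v_S / (v_P − v_S) = Δt · (6.91·3.66)/(6.91−3.66) ≈ 7.7817·Δt.
So d_Station 1 = 77.26, d_Station 2 = 256.31, d_Station 3 = 306.22 km.
Circle about each station: (x + 70.9)² + (y + 14.4)² = 77.26²; (x − 151.1)² + (y − 76.0)² = 256.31²; (x − 83.7)² + (y − 189.7)² = 306.22².
Subtracting the Station 1 equation from the Station 2 and Station 3 equations removes the quadratic terms:
444.0 x + 180.8 y = -36352.67
309.2 x + 408.2 y = -50043.97
Solving the 2×2 system: x ≈ -46.2, y ≈ -87.6 km.
Check against Station 1 (with the unrounded x, y): √((x + 70.9)²+(y + 14.4)²) = 77.25 ≈ 77.26 km. ✓

x ≈ -46.2 km, y ≈ -87.6 km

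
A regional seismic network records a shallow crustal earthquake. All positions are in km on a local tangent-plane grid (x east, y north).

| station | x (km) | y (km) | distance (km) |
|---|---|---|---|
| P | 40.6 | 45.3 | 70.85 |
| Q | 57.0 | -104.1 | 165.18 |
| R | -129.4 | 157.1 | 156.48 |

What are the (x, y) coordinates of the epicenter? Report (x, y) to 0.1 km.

-29.7 km east, 36.5 km north

Circle about each station: (x − 40.6)² + (y − 45.3)² = 70.85²; (x − 57.0)² + (y + 104.1)² = 165.18²; (x + 129.4)² + (y − 157.1)² = 156.48².
Subtracting the P equation from the Q and R equations removes the quadratic terms:
32.8 x − 298.8 y = -11879.35
-340.0 x + 223.6 y = 18258.05
Solving the 2×2 system: x ≈ -29.7, y ≈ 36.5 km.
Check against P (with the unrounded x, y): √((x − 40.6)²+(y − 45.3)²) = 70.85 ≈ 70.85 km. ✓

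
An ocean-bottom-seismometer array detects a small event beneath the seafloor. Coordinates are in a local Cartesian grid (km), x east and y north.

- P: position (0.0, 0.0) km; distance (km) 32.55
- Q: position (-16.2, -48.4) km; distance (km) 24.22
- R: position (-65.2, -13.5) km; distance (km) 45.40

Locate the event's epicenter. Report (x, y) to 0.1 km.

Circle about each station: x² + y² = 32.55²; (x + 16.2)² + (y + 48.4)² = 24.22²; (x + 65.2)² + (y + 13.5)² = 45.40².
Subtracting pairs of circle equations eliminates x²+y² and gives linear equations (the radical axes):
-32.4 x − 96.8 y = 3077.89
-130.4 x − 27.0 y = 3431.63
Solving the 2×2 system: x ≈ -21.2, y ≈ -24.7 km.

(-21.2, -24.7)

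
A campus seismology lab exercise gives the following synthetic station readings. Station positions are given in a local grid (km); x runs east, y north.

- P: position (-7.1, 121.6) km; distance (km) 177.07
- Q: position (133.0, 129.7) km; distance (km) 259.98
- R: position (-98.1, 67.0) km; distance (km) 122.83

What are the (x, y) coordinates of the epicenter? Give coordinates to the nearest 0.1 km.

Circle about each station: (x + 7.1)² + (y − 121.6)² = 177.07²; (x − 133.0)² + (y − 129.7)² = 259.98²; (x + 98.1)² + (y − 67.0)² = 122.83².
Subtracting the P equation from the Q and R equations removes the quadratic terms:
280.2 x + 16.2 y = -16561.70
-182.0 x − 109.2 y = 15542.22
Solving the 2×2 system: x ≈ -56.3, y ≈ -48.5 km.

-56.3 km east, -48.5 km north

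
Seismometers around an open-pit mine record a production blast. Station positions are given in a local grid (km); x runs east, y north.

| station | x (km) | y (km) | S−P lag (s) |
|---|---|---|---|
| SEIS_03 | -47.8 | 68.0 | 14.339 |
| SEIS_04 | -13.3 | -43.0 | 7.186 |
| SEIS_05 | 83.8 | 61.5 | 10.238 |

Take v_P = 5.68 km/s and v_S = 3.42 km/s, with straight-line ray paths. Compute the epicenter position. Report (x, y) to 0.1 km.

Distance from S−P lag: d = Δt · v_P v_S / (v_P − v_S) = Δt · (5.68·3.42)/(5.68−3.42) ≈ 8.5954·Δt.
So d_SEIS_03 = 123.25, d_SEIS_04 = 61.77, d_SEIS_05 = 88.00 km.
Circle about each station: (x + 47.8)² + (y − 68.0)² = 123.25²; (x + 13.3)² + (y + 43.0)² = 61.77²; (x − 83.8)² + (y − 61.5)² = 88.00².
Subtracting the SEIS_03 equation from the SEIS_04 and SEIS_05 equations removes the quadratic terms:
69.0 x − 222.0 y = 6492.08
263.2 x − 13.0 y = 11342.41
Solving the 2×2 system: x ≈ 42.3, y ≈ -16.1 km.

x ≈ 42.3 km, y ≈ -16.1 km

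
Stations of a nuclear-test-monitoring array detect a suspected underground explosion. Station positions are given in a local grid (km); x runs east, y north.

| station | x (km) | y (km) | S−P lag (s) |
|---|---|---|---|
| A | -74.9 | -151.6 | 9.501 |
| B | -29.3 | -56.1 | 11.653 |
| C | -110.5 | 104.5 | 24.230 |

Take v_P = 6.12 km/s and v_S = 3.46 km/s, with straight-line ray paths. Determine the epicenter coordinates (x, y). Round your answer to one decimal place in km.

x ≈ -116.3 km, y ≈ -88.3 km

Distance from S−P lag: d = Δt · v_P v_S / (v_P − v_S) = Δt · (6.12·3.46)/(6.12−3.46) ≈ 7.9606·Δt.
So d_A = 75.63, d_B = 92.76, d_C = 192.89 km.
Circle about each station: (x + 74.9)² + (y + 151.6)² = 75.63²; (x + 29.3)² + (y + 56.1)² = 92.76²; (x + 110.5)² + (y − 104.5)² = 192.89².
Subtracting the A equation from the B and C equations removes the quadratic terms:
91.2 x + 191.0 y = -27471.39
-71.2 x + 512.2 y = -36948.73
Solving the 2×2 system: x ≈ -116.3, y ≈ -88.3 km.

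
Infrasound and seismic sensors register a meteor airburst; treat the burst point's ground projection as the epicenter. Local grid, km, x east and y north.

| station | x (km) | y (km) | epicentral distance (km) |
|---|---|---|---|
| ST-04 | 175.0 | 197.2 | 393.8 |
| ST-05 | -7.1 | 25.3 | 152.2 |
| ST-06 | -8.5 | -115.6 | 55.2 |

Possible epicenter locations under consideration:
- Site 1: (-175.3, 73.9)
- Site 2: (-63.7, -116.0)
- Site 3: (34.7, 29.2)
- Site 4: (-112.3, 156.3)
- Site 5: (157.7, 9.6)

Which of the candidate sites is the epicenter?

For each candidate, compare |candidate − station| to the reported distance:
Site 1: residuals ST-04 22.4, ST-05 22.9, ST-06 197.3 → max 197.3 km
Site 2: residuals ST-04 0.0, ST-05 0.0, ST-06 0.0 → max 0.0 km
Site 3: residuals ST-04 174.9, ST-05 110.2, ST-06 95.9 → max 174.9 km
Site 4: residuals ST-04 103.6, ST-05 15.8, ST-06 235.8 → max 235.8 km
Site 5: residuals ST-04 205.4, ST-05 13.3, ST-06 152.9 → max 205.4 km
Only Site 2 has all residuals ≈ 0.

Site 2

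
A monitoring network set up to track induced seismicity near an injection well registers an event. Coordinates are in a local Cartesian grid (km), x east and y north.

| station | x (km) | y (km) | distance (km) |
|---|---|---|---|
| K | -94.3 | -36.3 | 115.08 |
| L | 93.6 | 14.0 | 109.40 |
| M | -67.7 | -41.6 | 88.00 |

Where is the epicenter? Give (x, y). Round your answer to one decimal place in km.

x ≈ 17.3 km, y ≈ -64.4 km

Circle about each station: (x + 94.3)² + (y + 36.3)² = 115.08²; (x − 93.6)² + (y − 14.0)² = 109.40²; (x + 67.7)² + (y + 41.6)² = 88.00².
Subtracting the K equation from the L and M equations removes the quadratic terms:
375.8 x + 100.6 y = 21.83
53.2 x − 10.6 y = 1603.08
Solving the 2×2 system: x ≈ 17.3, y ≈ -64.4 km.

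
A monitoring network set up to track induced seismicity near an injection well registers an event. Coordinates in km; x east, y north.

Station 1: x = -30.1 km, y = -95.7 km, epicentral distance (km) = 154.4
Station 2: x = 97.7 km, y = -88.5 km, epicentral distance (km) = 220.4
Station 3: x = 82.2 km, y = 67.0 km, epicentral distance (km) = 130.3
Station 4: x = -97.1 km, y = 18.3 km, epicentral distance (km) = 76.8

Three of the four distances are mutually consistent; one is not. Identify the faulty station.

Solve using three stations at a time. Using Station 2, Station 3, Station 4 (subtract circle equations pairwise → linear system) gives (x, y) ≈ (-47.7, 77.1).
Distances from that point to each station vs reported:
  Station 1: calculated 173.7 vs reported 154.4 → residual 19.3 km
  Station 2: calculated 220.4 vs reported 220.4 → residual 0.0 km
  Station 3: calculated 130.3 vs reported 130.3 → residual 0.0 km
  Station 4: calculated 76.8 vs reported 76.8 → residual 0.0 km
Station 2, Station 3, Station 4 are mutually consistent (residuals ≈ 0); Station 1 is off by 19.3 km.

Station 1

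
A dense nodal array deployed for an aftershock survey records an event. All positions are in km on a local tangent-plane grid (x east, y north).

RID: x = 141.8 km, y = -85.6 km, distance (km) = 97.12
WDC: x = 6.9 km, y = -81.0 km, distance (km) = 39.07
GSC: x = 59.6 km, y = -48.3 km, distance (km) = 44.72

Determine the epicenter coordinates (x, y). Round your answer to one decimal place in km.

Circle about each station: (x − 141.8)² + (y + 85.6)² = 97.12²; (x − 6.9)² + (y + 81.0)² = 39.07²; (x − 59.6)² + (y + 48.3)² = 44.72².
Subtracting the RID equation from the WDC and GSC equations removes the quadratic terms:
-269.8 x + 9.2 y = -12920.16
-164.4 x + 74.6 y = -14117.13
Solving the 2×2 system: x ≈ 44.8, y ≈ -90.5 km.

x ≈ 44.8 km, y ≈ -90.5 km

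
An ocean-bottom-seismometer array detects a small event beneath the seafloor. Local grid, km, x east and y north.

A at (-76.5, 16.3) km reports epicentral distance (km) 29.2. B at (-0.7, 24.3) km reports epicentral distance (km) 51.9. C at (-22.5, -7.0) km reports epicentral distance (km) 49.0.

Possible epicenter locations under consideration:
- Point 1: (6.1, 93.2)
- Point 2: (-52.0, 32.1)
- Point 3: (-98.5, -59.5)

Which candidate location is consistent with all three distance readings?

Point 2

For each candidate, compare |candidate − station| to the reported distance:
Point 1: residuals A 83.7, B 17.3, C 55.2 → max 83.7 km
Point 2: residuals A 0.0, B 0.0, C 0.0 → max 0.0 km
Point 3: residuals A 49.7, B 76.9, C 43.4 → max 76.9 km
Only Point 2 has all residuals ≈ 0.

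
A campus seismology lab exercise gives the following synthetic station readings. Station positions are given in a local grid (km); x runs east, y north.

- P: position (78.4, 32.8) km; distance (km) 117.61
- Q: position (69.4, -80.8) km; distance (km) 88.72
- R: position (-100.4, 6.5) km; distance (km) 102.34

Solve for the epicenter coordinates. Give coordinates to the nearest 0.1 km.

-11.1 km east, -43.5 km north

Circle about each station: (x − 78.4)² + (y − 32.8)² = 117.61²; (x − 69.4)² + (y + 80.8)² = 88.72²; (x + 100.4)² + (y − 6.5)² = 102.34².
Subtracting pairs of circle equations eliminates x²+y² and gives linear equations (the radical axes):
-18.0 x − 227.2 y = 10083.47
-357.6 x − 52.6 y = 6258.65
Solving the 2×2 system: x ≈ -11.1, y ≈ -43.5 km.
Check against P (with the unrounded x, y): √((x − 78.4)²+(y − 32.8)²) = 117.61 ≈ 117.61 km. ✓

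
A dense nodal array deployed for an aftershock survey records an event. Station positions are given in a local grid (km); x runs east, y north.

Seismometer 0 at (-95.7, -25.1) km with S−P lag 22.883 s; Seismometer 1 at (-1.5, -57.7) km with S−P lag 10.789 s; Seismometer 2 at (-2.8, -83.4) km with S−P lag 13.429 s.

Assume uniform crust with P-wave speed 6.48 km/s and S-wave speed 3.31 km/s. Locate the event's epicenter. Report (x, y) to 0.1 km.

Distance from S−P lag: d = Δt · v_P v_S / (v_P − v_S) = Δt · (6.48·3.31)/(6.48−3.31) ≈ 6.7662·Δt.
So d_Seismometer 0 = 154.83, d_Seismometer 1 = 73.00, d_Seismometer 2 = 90.86 km.
Circle about each station: (x + 95.7)² + (y + 25.1)² = 154.83²; (x + 1.5)² + (y + 57.7)² = 73.00²; (x + 2.8)² + (y + 83.4)² = 90.86².
Subtracting the Seismometer 0 equation from the Seismometer 1 and Seismometer 2 equations removes the quadratic terms:
188.4 x − 65.2 y = 12186.37
185.8 x − 116.6 y = 12891.69
Solving the 2×2 system: x ≈ 58.9, y ≈ -16.7 km.

(58.9, -16.7)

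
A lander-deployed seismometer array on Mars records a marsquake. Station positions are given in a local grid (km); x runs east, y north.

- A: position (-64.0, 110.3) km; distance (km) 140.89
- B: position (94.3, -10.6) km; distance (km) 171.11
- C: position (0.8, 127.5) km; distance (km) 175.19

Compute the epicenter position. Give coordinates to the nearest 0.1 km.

x ≈ -75.7 km, y ≈ -30.1 km

Circle about each station: (x + 64.0)² + (y − 110.3)² = 140.89²; (x − 94.3)² + (y + 10.6)² = 171.11²; (x − 0.8)² + (y − 127.5)² = 175.19².
Subtracting pairs of circle equations eliminates x²+y² and gives linear equations (the radical axes):
316.6 x − 241.8 y = -16685.88
129.6 x + 34.4 y = -10846.74
Solving the 2×2 system: x ≈ -75.7, y ≈ -30.1 km.
Check against A (with the unrounded x, y): √((x + 64.0)²+(y − 110.3)²) = 140.90 ≈ 140.89 km. ✓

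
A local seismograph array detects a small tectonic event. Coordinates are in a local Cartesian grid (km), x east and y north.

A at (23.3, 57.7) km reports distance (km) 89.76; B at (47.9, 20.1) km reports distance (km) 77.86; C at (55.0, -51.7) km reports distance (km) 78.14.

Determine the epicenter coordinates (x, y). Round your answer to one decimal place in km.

-17.4 km east, -22.3 km north

Circle about each station: (x − 23.3)² + (y − 57.7)² = 89.76²; (x − 47.9)² + (y − 20.1)² = 77.86²; (x − 55.0)² + (y + 51.7)² = 78.14².
Subtracting pairs of circle equations eliminates x²+y² and gives linear equations (the radical axes):
49.2 x − 75.2 y = 820.92
63.4 x − 218.8 y = 3776.71
Solving the 2×2 system: x ≈ -17.4, y ≈ -22.3 km.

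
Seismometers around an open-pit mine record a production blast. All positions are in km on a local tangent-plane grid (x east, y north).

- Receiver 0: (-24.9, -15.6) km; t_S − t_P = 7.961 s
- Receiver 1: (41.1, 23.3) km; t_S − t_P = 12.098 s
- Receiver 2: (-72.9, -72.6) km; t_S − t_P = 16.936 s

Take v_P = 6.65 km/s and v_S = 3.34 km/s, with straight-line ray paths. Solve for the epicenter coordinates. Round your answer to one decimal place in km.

-39.1 km east, 35.9 km north

Distance from S−P lag: d = Δt · v_P v_S / (v_P − v_S) = Δt · (6.65·3.34)/(6.65−3.34) ≈ 6.7103·Δt.
So d_Receiver 0 = 53.42, d_Receiver 1 = 81.18, d_Receiver 2 = 113.65 km.
Circle about each station: (x + 24.9)² + (y + 15.6)² = 53.42²; (x − 41.1)² + (y − 23.3)² = 81.18²; (x + 72.9)² + (y + 72.6)² = 113.65².
Subtracting pairs of circle equations eliminates x²+y² and gives linear equations (the radical axes):
132.0 x + 77.8 y = -2367.77
-96.0 x − 114.0 y = -340.83
Solving the 2×2 system: x ≈ -39.1, y ≈ 35.9 km.
Check against Receiver 0 (with the unrounded x, y): √((x + 24.9)²+(y + 15.6)²) = 53.45 ≈ 53.42 km. ✓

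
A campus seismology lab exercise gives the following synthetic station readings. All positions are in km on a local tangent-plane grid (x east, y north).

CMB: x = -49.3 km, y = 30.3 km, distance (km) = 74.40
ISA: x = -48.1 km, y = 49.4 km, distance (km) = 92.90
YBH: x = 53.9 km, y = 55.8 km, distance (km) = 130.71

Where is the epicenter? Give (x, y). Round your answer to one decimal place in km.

(-32.6, -42.2)

Circle about each station: (x + 49.3)² + (y − 30.3)² = 74.40²; (x + 48.1)² + (y − 49.4)² = 92.90²; (x − 53.9)² + (y − 55.8)² = 130.71².
Subtracting pairs of circle equations eliminates x²+y² and gives linear equations (the radical axes):
2.4 x + 38.2 y = -1689.66
206.4 x + 51.0 y = -8879.47
Solving the 2×2 system: x ≈ -32.6, y ≈ -42.2 km.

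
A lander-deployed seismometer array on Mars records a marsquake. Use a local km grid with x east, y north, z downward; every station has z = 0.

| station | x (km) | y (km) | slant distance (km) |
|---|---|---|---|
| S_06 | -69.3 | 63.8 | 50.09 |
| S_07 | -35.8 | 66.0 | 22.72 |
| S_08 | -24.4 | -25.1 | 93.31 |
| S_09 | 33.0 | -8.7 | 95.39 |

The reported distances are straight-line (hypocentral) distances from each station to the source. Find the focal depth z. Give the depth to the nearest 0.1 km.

z ≈ 18.7 km

Each station gives a sphere (x−x_i)² + (y−y_i)² + z² = d_i² (stations at z=0).
Subtracting the S_06 sphere from S_07 and S_08: z² cancels, leaving linear equations in x and y:
67.0 x + 4.4 y = -1242.48
89.8 x − 177.8 y = -13845.31
Solving: x ≈ -22.899, y ≈ 66.305 km (keep extra digits for the depth step; rounded: -22.9, 66.3).
Then from the S_06 sphere: z² = 50.09² − (x + 69.3)² − (y − 63.8)² with x = -22.899, y = 66.305, so z ≈ 18.700 ≈ 18.7 km.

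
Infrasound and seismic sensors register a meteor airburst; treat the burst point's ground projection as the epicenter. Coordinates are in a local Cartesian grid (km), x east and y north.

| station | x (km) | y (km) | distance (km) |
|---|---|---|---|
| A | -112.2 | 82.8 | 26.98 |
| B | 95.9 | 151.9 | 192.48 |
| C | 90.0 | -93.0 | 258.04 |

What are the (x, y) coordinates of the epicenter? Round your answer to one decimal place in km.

-87.7 km east, 94.1 km north

Circle about each station: (x + 112.2)² + (y − 82.8)² = 26.98²; (x − 95.9)² + (y − 151.9)² = 192.48²; (x − 90.0)² + (y + 93.0)² = 258.04².
Subtracting the A equation from the B and C equations removes the quadratic terms:
416.2 x + 138.2 y = -23494.89
404.4 x − 351.6 y = -68552.40
Solving the 2×2 system: x ≈ -87.7, y ≈ 94.1 km.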